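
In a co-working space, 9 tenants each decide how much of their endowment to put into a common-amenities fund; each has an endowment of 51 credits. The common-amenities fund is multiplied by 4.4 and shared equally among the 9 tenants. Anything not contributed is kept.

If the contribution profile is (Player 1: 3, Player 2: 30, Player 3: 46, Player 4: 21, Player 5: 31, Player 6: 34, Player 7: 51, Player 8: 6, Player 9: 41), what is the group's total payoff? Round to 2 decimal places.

1353.20 credits

Total contributed: 3 + 30 + 46 + 21 + 31 + 34 + 51 + 6 + 41 = 263; total kept: 9 × 51 − 263 = 196.
The common-amenities fund pays out 4.4 × 263 = 1157.20 in aggregate.
Group total = 196 + 1157.20 = 1353.20.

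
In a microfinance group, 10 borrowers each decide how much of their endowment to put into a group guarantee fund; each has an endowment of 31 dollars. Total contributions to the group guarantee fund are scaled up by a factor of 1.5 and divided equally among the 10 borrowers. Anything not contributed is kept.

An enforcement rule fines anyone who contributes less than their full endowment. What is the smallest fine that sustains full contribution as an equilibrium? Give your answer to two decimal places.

26.35 dollars

Given the others contribute fully, the best deviation is to contribute 0 (any partial contribution still incurs the fine and gives up units whose private return 0.1500 is below 1).
Deviating from 31 to 0 saves 31 dollars but forfeits the deviator's share of the drop in the group guarantee fund: 1.5/10 × 31 = 4.65.
So the deviation gain is 31 − 4.65 = 26.35, and the fine must be at least 26.35 dollars to wipe it out.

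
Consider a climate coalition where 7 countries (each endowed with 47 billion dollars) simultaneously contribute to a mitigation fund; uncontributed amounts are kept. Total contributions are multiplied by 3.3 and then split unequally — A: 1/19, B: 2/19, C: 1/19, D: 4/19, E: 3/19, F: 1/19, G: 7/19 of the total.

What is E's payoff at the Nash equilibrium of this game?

71.49 billion dollars

Player j's private return per contributed unit is 3.3 × (j's share). Contributing is weakly dominant for j when that share is at least 1/3.3 = 0.3030, and contributing 0 is dominant otherwise.
G alone (share 7/19) is above the threshold, contributing 47; the remaining 6 contribute 0. Total contributed: 47.
E keeps 47 and receives 3.3 × 47 × 3/19 = 24.49 from the mitigation fund, for a payoff of 71.49.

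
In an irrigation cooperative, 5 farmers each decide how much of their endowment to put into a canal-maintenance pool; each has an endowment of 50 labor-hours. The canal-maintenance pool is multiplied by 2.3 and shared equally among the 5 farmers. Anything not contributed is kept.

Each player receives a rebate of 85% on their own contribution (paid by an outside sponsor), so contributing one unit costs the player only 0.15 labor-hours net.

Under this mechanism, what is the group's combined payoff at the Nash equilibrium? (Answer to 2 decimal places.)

787.50 labor-hours

With the mechanism, a contributed unit returns (2.3/5) / 0.15 = 3.0667 per unit of net cost to the contributor — now above 1 — so contributing fully is weakly dominant for every player.
At the Nash equilibrium everyone contributes 50. Group total payoff = 5 × (50 × 0.85 + 2.3 × 50) = 787.50.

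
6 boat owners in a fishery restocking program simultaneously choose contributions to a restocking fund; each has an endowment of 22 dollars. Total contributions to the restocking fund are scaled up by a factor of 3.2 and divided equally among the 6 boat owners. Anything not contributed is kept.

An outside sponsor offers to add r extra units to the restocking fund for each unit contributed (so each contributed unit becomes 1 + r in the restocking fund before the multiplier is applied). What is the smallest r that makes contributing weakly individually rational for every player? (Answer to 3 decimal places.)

With matching at rate r, one contributed unit becomes (1 + r) in the restocking fund and returns 3.2 × (1 + r) / 6 to the contributor.
Setting this equal to 1: 1 + r = 6/3.2 = 1.8750.
So the minimum matching rate is r = 1.8750 − 1 = 0.875.

0.875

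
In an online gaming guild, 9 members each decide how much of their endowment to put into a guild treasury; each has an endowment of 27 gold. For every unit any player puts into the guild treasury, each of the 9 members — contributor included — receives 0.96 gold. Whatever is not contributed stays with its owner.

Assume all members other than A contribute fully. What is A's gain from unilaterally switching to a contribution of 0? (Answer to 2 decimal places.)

Switching from a contribution of 27 to 0 lets A keep an extra 27 gold, but lowers the guild treasury by 27, which costs A their own share of that drop: 0.96 × 27 = 25.92.
Net gain = 27 − 25.92 = 1.08. The private return per contributed unit (0.96) is below 1, so free-riding is indeed the best response regardless of what the others do.

1.08 gold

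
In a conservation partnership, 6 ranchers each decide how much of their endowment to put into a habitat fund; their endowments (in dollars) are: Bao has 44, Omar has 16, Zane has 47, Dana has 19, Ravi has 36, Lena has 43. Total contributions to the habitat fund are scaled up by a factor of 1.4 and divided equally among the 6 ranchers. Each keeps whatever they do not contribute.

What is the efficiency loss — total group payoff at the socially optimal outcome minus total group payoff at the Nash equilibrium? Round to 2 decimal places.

82.00 dollars

The private return per contributed unit is 1.4/6 = 0.2333 < 1 for every player regardless of endowment, so the Nash equilibrium is zero contribution and the group total is Σ E_j = 44 + 16 + 47 + 19 + 36 + 43 = 205.
Each contributed unit returns 1.400 to the group, so the social optimum is full contribution by everyone: group total = 1.400 × 205 = 287.00.
Efficiency loss = (1.400 − 1) × 205 = 82.00.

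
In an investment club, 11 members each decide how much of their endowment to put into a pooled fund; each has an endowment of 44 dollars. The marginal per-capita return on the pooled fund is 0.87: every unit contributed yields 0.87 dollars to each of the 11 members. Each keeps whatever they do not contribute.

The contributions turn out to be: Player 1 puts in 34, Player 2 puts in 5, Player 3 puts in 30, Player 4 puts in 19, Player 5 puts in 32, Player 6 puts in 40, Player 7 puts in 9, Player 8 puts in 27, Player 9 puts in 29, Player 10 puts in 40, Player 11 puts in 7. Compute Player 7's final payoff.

Total contributed: 34 + 5 + 30 + 19 + 32 + 40 + 9 + 27 + 29 + 40 + 7 = 272.
Each receives 0.87 × 272 = 236.64 from the pooled fund.
Player 7 keeps 44 − 9 = 35, so Player 7's payoff is 35 + 236.64 = 271.64.

271.64 dollars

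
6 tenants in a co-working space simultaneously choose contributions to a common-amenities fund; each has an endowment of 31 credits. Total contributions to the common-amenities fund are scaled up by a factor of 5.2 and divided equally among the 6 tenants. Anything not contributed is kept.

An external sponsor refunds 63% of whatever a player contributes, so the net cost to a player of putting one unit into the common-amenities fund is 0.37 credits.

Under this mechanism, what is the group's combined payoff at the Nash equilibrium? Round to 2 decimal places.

1084.38 credits

Under the mechanism each unit contributed yields (5.2/6) / 0.37 = 2.3423 back to its contributor per unit of net cost, which exceeds 1, making full contribution the dominant choice for everyone.
At the Nash equilibrium everyone contributes 31. Group total payoff = 6 × (31 × 0.63 + 5.2 × 31) = 1084.38.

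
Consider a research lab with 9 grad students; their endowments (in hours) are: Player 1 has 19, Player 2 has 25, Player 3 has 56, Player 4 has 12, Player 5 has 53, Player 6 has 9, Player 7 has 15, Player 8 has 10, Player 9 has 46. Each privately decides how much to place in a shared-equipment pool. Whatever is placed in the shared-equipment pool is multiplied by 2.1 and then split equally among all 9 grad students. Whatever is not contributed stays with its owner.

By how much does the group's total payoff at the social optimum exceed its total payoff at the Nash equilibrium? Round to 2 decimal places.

269.50 hours

The private return per contributed unit is 2.1/9 = 0.2333 < 1 for every player regardless of endowment, so the Nash equilibrium is zero contribution and the group total is Σ E_j = 19 + 25 + 56 + 12 + 53 + 9 + 15 + 10 + 46 = 245.
Each contributed unit returns 2.100 to the group, so the social optimum is full contribution by everyone: group total = 2.100 × 245 = 514.50.
Efficiency loss = (2.100 − 1) × 245 = 269.50.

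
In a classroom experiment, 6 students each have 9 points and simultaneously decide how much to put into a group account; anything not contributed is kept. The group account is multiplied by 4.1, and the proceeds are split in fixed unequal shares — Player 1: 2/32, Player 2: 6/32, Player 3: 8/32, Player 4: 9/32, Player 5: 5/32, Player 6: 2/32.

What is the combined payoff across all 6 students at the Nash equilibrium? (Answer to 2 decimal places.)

Player j's private return per contributed unit is 4.1 × (j's share). Contributing is weakly dominant for j when that share is at least 1/4.1 = 0.2439, and contributing 0 is dominant otherwise.
The shares above 0.2439 belong to Player 3 and Player 4, contributing 9 each; the remaining 4 contribute 0. Total contributed: 18.
The group account pays out 4.1 × 18 = 73.80 in total (split across the unequal shares, but the aggregate is all that matters for the group sum).
The 4 free-riders keep 9 each, adding 36. Group total = 36 + 73.80 = 109.80.

109.80 points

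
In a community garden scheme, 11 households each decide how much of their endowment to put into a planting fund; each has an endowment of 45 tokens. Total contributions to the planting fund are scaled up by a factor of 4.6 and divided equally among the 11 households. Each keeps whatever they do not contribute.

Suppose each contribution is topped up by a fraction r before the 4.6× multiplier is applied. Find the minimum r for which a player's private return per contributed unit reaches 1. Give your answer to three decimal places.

1.391

With matching at rate r, one contributed unit becomes (1 + r) in the planting fund and returns 4.6 × (1 + r) / 11 to the contributor.
Setting this equal to 1: 1 + r = 11/4.6 = 2.3913.
So the minimum matching rate is r = 2.3913 − 1 = 1.391.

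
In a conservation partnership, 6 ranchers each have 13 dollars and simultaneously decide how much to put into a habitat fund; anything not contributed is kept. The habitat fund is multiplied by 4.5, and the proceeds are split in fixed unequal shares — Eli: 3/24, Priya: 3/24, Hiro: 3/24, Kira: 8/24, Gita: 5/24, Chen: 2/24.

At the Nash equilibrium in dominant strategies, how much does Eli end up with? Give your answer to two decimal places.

A player with share s gets back 4.5·s per unit contributed, so full contribution is dominant for anyone with s > 1/4.5 = 0.2222 and zero contribution is dominant for anyone below.
The only share above 0.2222 is Kira's 8/24, contributing 13; the remaining 5 contribute 0. Total contributed: 13.
Eli keeps 13 and receives 4.5 × 13 × 3/24 = 7.31 from the habitat fund, for a payoff of 20.31.

20.31 dollars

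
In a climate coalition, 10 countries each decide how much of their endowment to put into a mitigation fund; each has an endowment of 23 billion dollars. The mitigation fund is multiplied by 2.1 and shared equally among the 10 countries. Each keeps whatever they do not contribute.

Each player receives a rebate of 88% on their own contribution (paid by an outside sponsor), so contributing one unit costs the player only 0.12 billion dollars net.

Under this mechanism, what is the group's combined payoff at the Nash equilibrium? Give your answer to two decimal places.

Under the mechanism each unit contributed yields (2.1/10) / 0.12 = 1.7500 back to its contributor per unit of net cost, which exceeds 1, making full contribution the dominant choice for everyone.
At the Nash equilibrium everyone contributes 23. Group total payoff = 10 × (23 × 0.88 + 2.1 × 23) = 685.40.

685.40 billion dollars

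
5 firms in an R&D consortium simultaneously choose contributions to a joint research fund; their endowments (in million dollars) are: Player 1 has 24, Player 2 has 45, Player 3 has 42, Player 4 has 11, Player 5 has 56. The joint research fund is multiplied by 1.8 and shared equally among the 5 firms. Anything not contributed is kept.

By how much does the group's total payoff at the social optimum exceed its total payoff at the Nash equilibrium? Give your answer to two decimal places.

The private return per contributed unit is 1.8/5 = 0.3600 < 1 for every player regardless of endowment, so the Nash equilibrium is zero contribution and the group total is Σ E_j = 24 + 45 + 42 + 11 + 56 = 178.
Each contributed unit returns 1.800 to the group, so the social optimum is full contribution by everyone: group total = 1.800 × 178 = 320.40.
Efficiency loss = (1.800 − 1) × 178 = 142.40.

142.40 million dollars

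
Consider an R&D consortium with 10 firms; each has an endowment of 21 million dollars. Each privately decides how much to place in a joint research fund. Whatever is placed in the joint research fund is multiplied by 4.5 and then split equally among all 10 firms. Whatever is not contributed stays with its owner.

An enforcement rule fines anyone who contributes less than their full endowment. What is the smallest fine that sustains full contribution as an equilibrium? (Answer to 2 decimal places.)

Given the others contribute fully, the best deviation is to contribute 0 (any partial contribution still incurs the fine and gives up units whose private return 0.4500 is below 1).
Deviating from 21 to 0 saves 21 million dollars but forfeits the deviator's share of the drop in the joint research fund: 4.5/10 × 21 = 9.45.
So the deviation gain is 21 − 9.45 = 11.55, and the fine must be at least 11.55 million dollars to wipe it out.

11.55 million dollars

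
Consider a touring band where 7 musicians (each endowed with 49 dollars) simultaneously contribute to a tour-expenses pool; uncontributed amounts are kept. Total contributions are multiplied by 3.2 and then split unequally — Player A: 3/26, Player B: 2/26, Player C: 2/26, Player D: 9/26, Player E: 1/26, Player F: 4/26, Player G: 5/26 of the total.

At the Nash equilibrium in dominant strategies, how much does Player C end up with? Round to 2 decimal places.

A player with share s gets back 3.2·s per unit contributed, so full contribution is dominant for anyone with s > 1/3.2 = 0.3125 and zero contribution is dominant for anyone below.
The only share above 0.3125 is Player D's 9/26, contributing 49; the remaining 6 contribute 0. Total contributed: 49.
Player C keeps 49 and receives 3.2 × 49 × 2/26 = 12.06 from the tour-expenses pool, for a payoff of 61.06.

61.06 dollars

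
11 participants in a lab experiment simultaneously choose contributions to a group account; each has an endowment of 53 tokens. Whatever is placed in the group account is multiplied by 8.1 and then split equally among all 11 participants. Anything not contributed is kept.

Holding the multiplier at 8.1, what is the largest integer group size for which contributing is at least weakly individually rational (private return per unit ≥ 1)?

Private return per unit is 8.1/(group size), which is ≥ 1 whenever the group size is ≤ 8.1.
The largest such integer is 8.

8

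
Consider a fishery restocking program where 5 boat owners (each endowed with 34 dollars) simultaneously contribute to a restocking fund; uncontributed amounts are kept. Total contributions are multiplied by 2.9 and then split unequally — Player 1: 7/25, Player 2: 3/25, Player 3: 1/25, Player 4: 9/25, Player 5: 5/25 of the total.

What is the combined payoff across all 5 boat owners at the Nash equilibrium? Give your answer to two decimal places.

234.60 dollars

Each unit j contributes comes back to j as 2.9 × (j's share), so j prefers to contribute only if that share exceeds 1/2.9 = 0.3448; otherwise keeping the unit dominates.
Only Player 4 (9/25) clears that bar, contributing 34; the remaining 4 contribute 0. Total contributed: 34.
The restocking fund pays out 2.9 × 34 = 98.60 in total (split across the unequal shares, but the aggregate is all that matters for the group sum).
The 4 free-riders keep 34 each, adding 136. Group total = 136 + 98.60 = 234.60.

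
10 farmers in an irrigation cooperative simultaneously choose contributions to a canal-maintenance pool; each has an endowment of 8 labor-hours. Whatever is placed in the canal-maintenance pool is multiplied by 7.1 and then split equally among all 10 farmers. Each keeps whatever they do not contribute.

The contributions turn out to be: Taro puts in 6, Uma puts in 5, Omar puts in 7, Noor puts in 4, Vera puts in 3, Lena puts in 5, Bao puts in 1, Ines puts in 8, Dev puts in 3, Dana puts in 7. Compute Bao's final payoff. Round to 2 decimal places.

41.79 labor-hours

Total contributed: 6 + 5 + 7 + 4 + 3 + 5 + 1 + 8 + 3 + 7 = 49.
Each receives 7.1 × 49 / 10 = 34.79 from the canal-maintenance pool.
Bao keeps 8 − 1 = 7, so Bao's payoff is 7 + 34.79 = 41.79.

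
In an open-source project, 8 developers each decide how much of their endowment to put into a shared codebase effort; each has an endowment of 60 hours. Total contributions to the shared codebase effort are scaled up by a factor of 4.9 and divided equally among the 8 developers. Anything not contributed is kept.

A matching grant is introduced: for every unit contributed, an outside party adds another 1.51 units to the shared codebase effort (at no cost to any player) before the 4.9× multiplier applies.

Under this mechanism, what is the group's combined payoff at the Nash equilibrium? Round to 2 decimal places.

5903.52 hours

With the mechanism, a contributed unit returns 4.9 × 2.51 / 8 = 1.5374 per unit of net cost to the contributor — now above 1 — so contributing fully is weakly dominant for every player.
At the Nash equilibrium everyone contributes 60. Group total payoff = 4.9 × 2.51 × 480 = 5903.52.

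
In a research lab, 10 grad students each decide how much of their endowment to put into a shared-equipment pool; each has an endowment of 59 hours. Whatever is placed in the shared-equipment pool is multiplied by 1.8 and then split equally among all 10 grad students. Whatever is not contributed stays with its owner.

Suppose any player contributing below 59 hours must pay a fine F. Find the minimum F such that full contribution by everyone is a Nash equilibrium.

Given the others contribute fully, the best deviation is to contribute 0 (any partial contribution still incurs the fine and gives up units whose private return 0.1800 is below 1).
Deviating from 59 to 0 saves 59 hours but forfeits the deviator's share of the drop in the shared-equipment pool: 1.8/10 × 59 = 10.62.
So the deviation gain is 59 − 10.62 = 48.38, and the fine must be at least 48.38 hours to wipe it out.

48.38 hours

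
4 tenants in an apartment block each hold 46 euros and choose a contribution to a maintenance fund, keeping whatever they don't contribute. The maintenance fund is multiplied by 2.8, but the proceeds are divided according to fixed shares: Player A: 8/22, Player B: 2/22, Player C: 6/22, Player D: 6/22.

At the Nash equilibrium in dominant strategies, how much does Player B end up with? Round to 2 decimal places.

57.71 euros

A player with share s gets back 2.8·s per unit contributed, so full contribution is dominant for anyone with s > 1/2.8 = 0.3571 and zero contribution is dominant for anyone below.
Only Player A (8/22) clears that bar, contributing 46; the remaining 3 contribute 0. Total contributed: 46.
Player B keeps 46 and receives 2.8 × 46 × 2/22 = 11.71 from the maintenance fund, for a payoff of 57.71.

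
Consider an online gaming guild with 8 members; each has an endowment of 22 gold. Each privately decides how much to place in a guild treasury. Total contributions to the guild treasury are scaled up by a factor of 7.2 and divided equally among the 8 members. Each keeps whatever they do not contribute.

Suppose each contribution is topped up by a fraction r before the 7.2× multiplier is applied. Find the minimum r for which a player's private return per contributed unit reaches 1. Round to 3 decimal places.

With matching at rate r, one contributed unit becomes (1 + r) in the guild treasury and returns 7.2 × (1 + r) / 8 to the contributor.
Setting this equal to 1: 1 + r = 8/7.2 = 1.1111.
So the minimum matching rate is r = 1.1111 − 1 = 0.111.

0.111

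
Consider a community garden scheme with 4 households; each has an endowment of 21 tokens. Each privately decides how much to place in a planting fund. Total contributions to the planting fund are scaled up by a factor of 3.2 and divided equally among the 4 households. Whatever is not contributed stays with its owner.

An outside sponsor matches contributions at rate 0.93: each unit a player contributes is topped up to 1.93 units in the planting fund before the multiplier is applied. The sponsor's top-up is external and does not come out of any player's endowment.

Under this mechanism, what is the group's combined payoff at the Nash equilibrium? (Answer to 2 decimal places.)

518.78 tokens

With the mechanism, a contributed unit returns 3.2 × 1.93 / 4 = 1.5440 per unit of net cost to the contributor — now above 1 — so contributing fully is weakly dominant for every player.
So the Nash equilibrium is full contribution by all 4; the group earns 3.2 × 1.93 × 84 = 518.78.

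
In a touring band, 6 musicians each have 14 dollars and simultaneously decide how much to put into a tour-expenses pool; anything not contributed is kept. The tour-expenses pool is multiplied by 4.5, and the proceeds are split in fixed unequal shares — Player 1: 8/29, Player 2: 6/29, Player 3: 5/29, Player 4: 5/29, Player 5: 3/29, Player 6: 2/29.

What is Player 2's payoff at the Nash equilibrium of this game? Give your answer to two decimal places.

Player j's private return per contributed unit is 4.5 × (j's share). Contributing is weakly dominant for j when that share is at least 1/4.5 = 0.2222, and contributing 0 is dominant otherwise.
Player 1 alone (share 8/29) is above the threshold, contributing 14; the remaining 5 contribute 0. Total contributed: 14.
Player 2 keeps 14 and receives 4.5 × 14 × 6/29 = 13.03 from the tour-expenses pool, for a payoff of 27.03.

27.03 dollars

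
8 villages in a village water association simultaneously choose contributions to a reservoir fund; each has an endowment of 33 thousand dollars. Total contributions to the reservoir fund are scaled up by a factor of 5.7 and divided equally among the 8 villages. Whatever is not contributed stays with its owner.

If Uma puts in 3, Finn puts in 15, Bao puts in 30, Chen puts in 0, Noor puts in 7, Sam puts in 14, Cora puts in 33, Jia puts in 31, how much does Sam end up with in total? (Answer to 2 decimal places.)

113.76 thousand dollars

Total contributed: 3 + 15 + 30 + 0 + 7 + 14 + 33 + 31 = 133.
Each receives 5.7 × 133 / 8 = 94.76 from the reservoir fund.
Sam keeps 33 − 14 = 19, so Sam's payoff is 19 + 94.76 = 113.76.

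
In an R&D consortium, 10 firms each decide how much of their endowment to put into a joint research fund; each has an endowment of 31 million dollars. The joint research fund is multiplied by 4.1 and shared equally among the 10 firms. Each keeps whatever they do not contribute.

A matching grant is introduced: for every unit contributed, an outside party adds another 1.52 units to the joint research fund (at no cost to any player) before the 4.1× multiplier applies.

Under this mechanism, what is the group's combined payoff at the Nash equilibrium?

3202.92 million dollars

The effective private return per unit is now 4.1 × 2.52 / 10 = 1.0332 > 1, so every player's dominant strategy flips to full contribution.
So the Nash equilibrium is full contribution by all 10; the group earns 4.1 × 2.52 × 310 = 3202.92.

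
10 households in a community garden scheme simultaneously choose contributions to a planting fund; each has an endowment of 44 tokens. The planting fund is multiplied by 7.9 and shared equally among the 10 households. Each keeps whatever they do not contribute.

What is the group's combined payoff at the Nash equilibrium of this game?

Each contributed unit returns 7.9/10 = 0.7900 to its contributor — below 1 — so contributing 0 is dominant for every player. At the Nash equilibrium everyone keeps their 44, and the group total is 10 × 44 = 440.

440.00 tokens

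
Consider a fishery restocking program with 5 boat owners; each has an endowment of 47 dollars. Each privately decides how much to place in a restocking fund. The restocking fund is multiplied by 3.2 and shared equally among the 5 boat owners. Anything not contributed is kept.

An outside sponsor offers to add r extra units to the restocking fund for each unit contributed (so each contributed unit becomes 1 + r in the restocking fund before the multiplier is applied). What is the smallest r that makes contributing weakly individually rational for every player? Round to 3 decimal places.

With matching at rate r, one contributed unit becomes (1 + r) in the restocking fund and returns 3.2 × (1 + r) / 5 to the contributor.
Setting this equal to 1: 1 + r = 5/3.2 = 1.5625.
So the minimum matching rate is r = 1.5625 − 1 = 0.563.

0.563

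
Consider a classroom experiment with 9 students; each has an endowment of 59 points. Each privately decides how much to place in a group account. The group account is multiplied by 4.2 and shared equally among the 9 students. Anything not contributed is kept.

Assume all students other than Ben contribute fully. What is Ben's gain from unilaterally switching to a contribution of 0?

31.47 points

Switching from a contribution of 59 to 0 lets Ben keep an extra 59 points, but lowers the group account by 59, which costs Ben their own share of that drop: 4.2/9 × 59 = 27.53.
Net gain = 59 − 27.53 = 31.47. The private return per contributed unit (0.4667) is below 1, so free-riding is indeed the best response regardless of what the others do.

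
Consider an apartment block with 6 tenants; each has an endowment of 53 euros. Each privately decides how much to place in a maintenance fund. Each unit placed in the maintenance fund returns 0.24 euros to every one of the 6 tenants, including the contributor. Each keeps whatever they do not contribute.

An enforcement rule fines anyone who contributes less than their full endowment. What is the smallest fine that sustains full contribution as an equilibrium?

40.28 euros

Given the others contribute fully, the best deviation is to contribute 0 (any partial contribution still incurs the fine and gives up units whose private return 0.24 is below 1).
Deviating from 53 to 0 saves 53 euros but forfeits the deviator's share of the drop in the maintenance fund: 0.24 × 53 = 12.72.
So the deviation gain is 53 − 12.72 = 40.28, and the fine must be at least 40.28 euros to wipe it out.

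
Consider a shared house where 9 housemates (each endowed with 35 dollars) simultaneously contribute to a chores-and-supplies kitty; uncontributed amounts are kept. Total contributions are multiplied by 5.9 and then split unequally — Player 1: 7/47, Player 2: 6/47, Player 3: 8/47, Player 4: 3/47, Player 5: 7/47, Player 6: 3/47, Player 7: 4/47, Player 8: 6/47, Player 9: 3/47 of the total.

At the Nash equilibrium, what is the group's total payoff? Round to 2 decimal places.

486.50 dollars

For player j, contributing a unit is worthwhile iff 5.9 × (j's share) ≥ 1, i.e. iff j's share is at least 0.1695.
Player 3 alone (share 8/47) is above the threshold, contributing 35; the remaining 8 contribute 0. Total contributed: 35.
The chores-and-supplies kitty pays out 5.9 × 35 = 206.50 in total (split across the unequal shares, but the aggregate is all that matters for the group sum).
The 8 free-riders keep 35 each, adding 280. Group total = 280 + 206.50 = 486.50.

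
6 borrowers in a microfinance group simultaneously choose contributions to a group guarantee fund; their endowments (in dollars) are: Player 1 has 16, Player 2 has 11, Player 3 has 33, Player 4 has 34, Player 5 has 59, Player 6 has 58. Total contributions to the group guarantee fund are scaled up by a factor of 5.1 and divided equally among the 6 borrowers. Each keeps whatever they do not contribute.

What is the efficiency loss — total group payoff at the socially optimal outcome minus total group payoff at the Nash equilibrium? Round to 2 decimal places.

The private return per contributed unit is 5.1/6 = 0.8500 < 1 for every player regardless of endowment, so the Nash equilibrium is zero contribution and the group total is Σ E_j = 16 + 11 + 33 + 34 + 59 + 58 = 211.
Each contributed unit returns 5.100 to the group, so the social optimum is full contribution by everyone: group total = 5.100 × 211 = 1076.10.
Efficiency loss = (5.100 − 1) × 211 = 865.10.

865.10 dollars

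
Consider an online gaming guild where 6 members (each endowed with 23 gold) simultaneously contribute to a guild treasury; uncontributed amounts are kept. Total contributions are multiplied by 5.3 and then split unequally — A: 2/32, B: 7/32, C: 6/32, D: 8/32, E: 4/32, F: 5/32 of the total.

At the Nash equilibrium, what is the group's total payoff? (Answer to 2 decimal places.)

Each unit j contributes comes back to j as 5.3 × (j's share), so j prefers to contribute only if that share exceeds 1/5.3 = 0.1887; otherwise keeping the unit dominates.
The shares above 0.1887 belong to B and D, contributing 23 each; the remaining 4 contribute 0. Total contributed: 46.
The guild treasury pays out 5.3 × 46 = 243.80 in total (split across the unequal shares, but the aggregate is all that matters for the group sum).
The 4 free-riders keep 23 each, adding 92. Group total = 92 + 243.80 = 335.80.

335.80 gold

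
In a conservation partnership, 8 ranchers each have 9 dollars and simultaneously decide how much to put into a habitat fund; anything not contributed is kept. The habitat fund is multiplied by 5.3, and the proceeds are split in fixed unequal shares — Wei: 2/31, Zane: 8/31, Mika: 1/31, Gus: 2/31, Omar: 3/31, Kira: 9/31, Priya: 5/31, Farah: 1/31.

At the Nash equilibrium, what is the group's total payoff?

Each unit j contributes comes back to j as 5.3 × (j's share), so j prefers to contribute only if that share exceeds 1/5.3 = 0.1887; otherwise keeping the unit dominates.
Zane and Kira are above the threshold, contributing 9 each; the remaining 6 contribute 0. Total contributed: 18.
The habitat fund pays out 5.3 × 18 = 95.40 in total (split across the unequal shares, but the aggregate is all that matters for the group sum).
The 6 free-riders keep 9 each, adding 54. Group total = 54 + 95.40 = 149.40.

149.40 dollars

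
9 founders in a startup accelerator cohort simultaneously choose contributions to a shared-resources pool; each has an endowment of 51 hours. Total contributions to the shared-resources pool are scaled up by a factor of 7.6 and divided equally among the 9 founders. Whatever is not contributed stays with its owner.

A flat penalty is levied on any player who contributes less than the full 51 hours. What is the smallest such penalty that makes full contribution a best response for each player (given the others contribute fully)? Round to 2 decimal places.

7.93 hours

Given the others contribute fully, the best deviation is to contribute 0 (any partial contribution still incurs the fine and gives up units whose private return 0.8444 is below 1).
Deviating from 51 to 0 saves 51 hours but forfeits the deviator's share of the drop in the shared-resources pool: 7.6/9 × 51 = 43.07.
So the deviation gain is 51 − 43.07 = 7.93, and the fine must be at least 7.93 hours to wipe it out.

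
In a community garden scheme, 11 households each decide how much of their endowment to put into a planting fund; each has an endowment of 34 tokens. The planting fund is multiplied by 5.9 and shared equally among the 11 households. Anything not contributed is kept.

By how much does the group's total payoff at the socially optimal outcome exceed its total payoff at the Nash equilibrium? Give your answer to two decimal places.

1832.60 tokens

Each contributed unit returns 5.9/11 = 0.5364 to its contributor — below 1 — so contributing 0 is dominant for every player. At the Nash equilibrium everyone keeps their 34, and the group total is 11 × 34 = 374.
Each contributed unit returns 5.900 to the group as a whole (0.5364 to each of 11 players), which exceeds 1, so the social optimum is full contribution: group total = 5.900 × 374 = 2206.60.
Efficiency loss = 2206.60 − 374 = 1832.60.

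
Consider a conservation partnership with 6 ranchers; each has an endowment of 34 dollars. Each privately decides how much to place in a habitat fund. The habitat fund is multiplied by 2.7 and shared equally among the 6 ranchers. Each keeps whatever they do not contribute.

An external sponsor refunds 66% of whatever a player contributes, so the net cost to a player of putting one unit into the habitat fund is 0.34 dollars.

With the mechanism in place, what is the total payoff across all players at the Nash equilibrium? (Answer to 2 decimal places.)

685.44 dollars

With the mechanism, a contributed unit returns (2.7/6) / 0.34 = 1.3235 per unit of net cost to the contributor — now above 1 — so contributing fully is weakly dominant for every player.
So the Nash equilibrium is full contribution by all 6; the group earns 6 × (34 × 0.66 + 2.7 × 34) = 685.44.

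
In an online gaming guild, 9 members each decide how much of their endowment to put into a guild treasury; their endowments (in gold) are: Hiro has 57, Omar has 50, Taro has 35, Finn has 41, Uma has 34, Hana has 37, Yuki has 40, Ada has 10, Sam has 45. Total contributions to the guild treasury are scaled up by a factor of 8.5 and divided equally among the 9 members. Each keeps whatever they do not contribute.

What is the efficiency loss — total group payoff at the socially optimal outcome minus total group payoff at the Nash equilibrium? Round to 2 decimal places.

The private return per contributed unit is 8.5/9 = 0.9444 < 1 for every player regardless of endowment, so the Nash equilibrium is zero contribution and the group total is Σ E_j = 57 + 50 + 35 + 41 + 34 + 37 + 40 + 10 + 45 = 349.
Each contributed unit returns 8.500 to the group, so the social optimum is full contribution by everyone: group total = 8.500 × 349 = 2966.50.
Efficiency loss = (8.500 − 1) × 349 = 2617.50.

2617.50 gold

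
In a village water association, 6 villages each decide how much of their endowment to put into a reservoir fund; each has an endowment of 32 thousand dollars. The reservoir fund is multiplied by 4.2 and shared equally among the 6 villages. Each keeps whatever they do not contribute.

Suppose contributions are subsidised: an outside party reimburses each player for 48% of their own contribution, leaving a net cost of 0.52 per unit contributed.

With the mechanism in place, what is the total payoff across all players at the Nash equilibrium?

898.56 thousand dollars

Under the mechanism each unit contributed yields (4.2/6) / 0.52 = 1.3462 back to its contributor per unit of net cost, which exceeds 1, making full contribution the dominant choice for everyone.
So the Nash equilibrium is full contribution by all 6; the group earns 6 × (32 × 0.48 + 4.2 × 32) = 898.56.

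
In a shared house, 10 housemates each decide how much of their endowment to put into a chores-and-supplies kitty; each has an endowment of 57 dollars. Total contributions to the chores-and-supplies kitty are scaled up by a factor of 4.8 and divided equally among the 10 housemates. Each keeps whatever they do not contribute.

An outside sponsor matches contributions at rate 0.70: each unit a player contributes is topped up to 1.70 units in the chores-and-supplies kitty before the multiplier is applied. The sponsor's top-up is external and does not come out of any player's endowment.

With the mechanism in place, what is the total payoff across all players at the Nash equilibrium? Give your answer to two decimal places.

Even with the mechanism, each unit contributed returns only 4.8 × 1.70 / 10 = 0.8160 per unit of net cost, so contributing nothing is still dominant.
Everyone keeps their endowment and the group total is 10 × 57 = 570.

570.00 dollars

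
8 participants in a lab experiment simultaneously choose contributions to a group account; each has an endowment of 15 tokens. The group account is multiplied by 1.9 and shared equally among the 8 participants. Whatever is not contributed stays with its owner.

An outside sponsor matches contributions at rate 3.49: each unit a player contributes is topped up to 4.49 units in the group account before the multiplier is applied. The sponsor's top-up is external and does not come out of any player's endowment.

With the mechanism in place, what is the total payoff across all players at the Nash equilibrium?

Under the mechanism each unit contributed yields 1.9 × 4.49 / 8 = 1.0664 back to its contributor per unit of net cost, which exceeds 1, making full contribution the dominant choice for everyone.
So the Nash equilibrium is full contribution by all 8; the group earns 1.9 × 4.49 × 120 = 1023.72.

1023.72 tokens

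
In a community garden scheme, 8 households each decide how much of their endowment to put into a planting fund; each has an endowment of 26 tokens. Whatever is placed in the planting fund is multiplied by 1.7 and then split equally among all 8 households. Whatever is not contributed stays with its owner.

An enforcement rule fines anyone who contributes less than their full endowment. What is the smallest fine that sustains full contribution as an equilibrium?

Given the others contribute fully, the best deviation is to contribute 0 (any partial contribution still incurs the fine and gives up units whose private return 0.2125 is below 1).
Deviating from 26 to 0 saves 26 tokens but forfeits the deviator's share of the drop in the planting fund: 1.7/8 × 26 = 5.52.
So the deviation gain is 26 − 5.52 = 20.48, and the fine must be at least 20.48 tokens to wipe it out.

20.48 tokens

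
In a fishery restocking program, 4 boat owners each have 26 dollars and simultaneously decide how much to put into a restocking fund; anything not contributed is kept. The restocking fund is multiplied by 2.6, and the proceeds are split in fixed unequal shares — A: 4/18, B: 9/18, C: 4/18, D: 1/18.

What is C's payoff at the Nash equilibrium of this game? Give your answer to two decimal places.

Player j's private return per contributed unit is 2.6 × (j's share). Contributing is weakly dominant for j when that share is at least 1/2.6 = 0.3846, and contributing 0 is dominant otherwise.
B alone (share 9/18) is above the threshold, contributing 26; the remaining 3 contribute 0. Total contributed: 26.
C keeps 26 and receives 2.6 × 26 × 4/18 = 15.02 from the restocking fund, for a payoff of 41.02.

41.02 dollars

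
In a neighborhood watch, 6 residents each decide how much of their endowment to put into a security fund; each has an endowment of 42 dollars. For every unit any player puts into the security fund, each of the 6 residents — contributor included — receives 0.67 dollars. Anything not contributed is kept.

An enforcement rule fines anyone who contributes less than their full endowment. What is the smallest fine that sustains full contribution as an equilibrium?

13.86 dollars

Given the others contribute fully, the best deviation is to contribute 0 (any partial contribution still incurs the fine and gives up units whose private return 0.67 is below 1).
Deviating from 42 to 0 saves 42 dollars but forfeits the deviator's share of the drop in the security fund: 0.67 × 42 = 28.14.
So the deviation gain is 42 − 28.14 = 13.86, and the fine must be at least 13.86 dollars to wipe it out.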